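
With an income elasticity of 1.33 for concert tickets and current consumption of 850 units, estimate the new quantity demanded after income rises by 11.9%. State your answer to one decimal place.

984.5

%ΔQ ≈ η × %ΔI = 1.33 × 11.9% = 15.827%.
New Q ≈ 850 × (1 + 0.15827) = 984.5.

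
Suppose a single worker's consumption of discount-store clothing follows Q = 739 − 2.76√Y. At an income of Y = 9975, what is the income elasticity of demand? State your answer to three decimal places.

-0.297

At Y = 9975: Q = 463.345.
dQ/dY = -2.76/(2√Y) = -0.0138173 at this income.
η = (dQ/dY)·(Y/Q) = -0.0138173 × (9975/463.345) = -0.297.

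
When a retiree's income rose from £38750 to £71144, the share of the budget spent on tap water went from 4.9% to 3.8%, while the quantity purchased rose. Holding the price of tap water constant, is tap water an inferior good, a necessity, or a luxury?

Quantity rises but the budget share falls as income rises, so 0 < η < 1.

necessity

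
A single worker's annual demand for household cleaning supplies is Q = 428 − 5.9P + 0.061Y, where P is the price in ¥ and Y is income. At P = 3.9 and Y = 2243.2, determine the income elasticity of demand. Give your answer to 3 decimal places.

0.253

At P = 3.9, Y = 2243.2: Q = 541.825.
Holding P constant, ∂Q/∂Y = 0.061.
η_Y = (∂Q/∂Y)·(Y/Q) = 0.061 × (2243.2/541.825) = 0.253.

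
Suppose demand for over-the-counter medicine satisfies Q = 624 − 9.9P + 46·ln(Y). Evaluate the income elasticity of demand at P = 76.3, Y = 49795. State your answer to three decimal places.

0.126

At P = 76.3, Y = 49795: Q = 366.151.
Holding P constant, ∂Q/∂Y = 46/Y = 0.000923788.
η_Y = (∂Q/∂Y)·(Y/Q) = 0.000923788 × (49795/366.151) = 0.126.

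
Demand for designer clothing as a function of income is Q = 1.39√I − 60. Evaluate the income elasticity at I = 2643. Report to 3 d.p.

At I = 2643: Q = 11.460.
dQ/dI = 1.39/(2√I) = 0.0135187 at this income.
η = (dQ/dI)·(I/Q) = 0.0135187 × (2643/11.460) = 3.118.

3.118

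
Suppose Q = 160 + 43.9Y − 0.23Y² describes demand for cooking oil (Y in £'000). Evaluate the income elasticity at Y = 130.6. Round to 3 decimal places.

At Y = 130.6: Q = 1970.3772.
dQ/dY = 43.9 − 0.46Y = -16.17600.
η = (dQ/dY)·(Y/Q) = -16.17600 × (130.6/1970.3772) = -1.072.

-1.072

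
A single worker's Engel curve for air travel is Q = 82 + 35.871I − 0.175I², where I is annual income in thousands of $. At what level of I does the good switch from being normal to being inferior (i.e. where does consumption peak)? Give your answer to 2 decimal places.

dQ/dI = 35.871 − 0.35I.
The good is inferior where dQ/dI < 0. Setting dQ/dI = 0 gives I = 35.871 / 0.35 = 102.49.

102.49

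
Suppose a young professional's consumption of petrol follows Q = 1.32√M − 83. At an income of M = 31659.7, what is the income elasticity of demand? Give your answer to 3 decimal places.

At M = 31659.7: Q = 151.870.
dQ/dM = 1.32/(2√M) = 0.00370929 at this income.
η = (dQ/dM)·(M/Q) = 0.00370929 × (31659.7/151.870) = 0.773.

0.773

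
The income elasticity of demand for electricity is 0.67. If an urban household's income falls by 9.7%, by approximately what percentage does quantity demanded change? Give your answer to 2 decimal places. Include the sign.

-6.50%

%ΔQ ≈ η × %ΔI = 0.67 × (-9.7%) = -6.50%.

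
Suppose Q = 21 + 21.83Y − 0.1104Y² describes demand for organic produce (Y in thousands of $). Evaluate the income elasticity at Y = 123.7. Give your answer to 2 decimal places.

At Y = 123.7: Q = 1032.0644.
dQ/dY = 21.83 − 0.2208Y = -5.48296.
η = (dQ/dY)·(Y/Q) = -5.48296 × (123.7/1032.0644) = -0.66.

-0.66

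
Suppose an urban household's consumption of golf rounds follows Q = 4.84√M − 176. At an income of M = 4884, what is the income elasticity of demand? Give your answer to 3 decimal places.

At M = 4884: Q = 162.246.
dQ/dM = 4.84/(2√M) = 0.034628 at this income.
η = (dQ/dM)·(M/Q) = 0.034628 × (4884/162.246) = 1.042.

1.042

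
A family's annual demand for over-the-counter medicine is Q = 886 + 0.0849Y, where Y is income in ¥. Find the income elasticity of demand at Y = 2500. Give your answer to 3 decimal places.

0.193

At Y = 2500: Q = 1098.250.
dQ/dY = 0.0849.
η = (dQ/dY)·(Y/Q) = 0.0849 × (2500/1098.250) = 0.193.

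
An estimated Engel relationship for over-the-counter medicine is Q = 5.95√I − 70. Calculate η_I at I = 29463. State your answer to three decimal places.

At I = 29463: Q = 951.305.
dQ/dI = 5.95/(2√I) = 0.017332 at this income.
η = (dQ/dI)·(I/Q) = 0.017332 × (29463/951.305) = 0.537.

0.537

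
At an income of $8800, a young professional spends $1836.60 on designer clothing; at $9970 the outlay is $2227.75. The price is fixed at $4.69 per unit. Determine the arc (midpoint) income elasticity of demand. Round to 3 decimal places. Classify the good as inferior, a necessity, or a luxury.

1.544 (luxury)

With a constant price, Q₁ = 1836.60/4.69 = 391.599 and Q₂ = 2227.75/4.69 = 475.000 (equivalently, work directly with expenditure since P cancels).
Midpoint %ΔQ = (2227.75 − 1836.60)/2032.18 = 0.19248; midpoint %ΔI = (9970 − 8800)/9385 = 0.12467.
η = 0.19248 / 0.12467 = 1.544.
η > 1 ⇒ luxury.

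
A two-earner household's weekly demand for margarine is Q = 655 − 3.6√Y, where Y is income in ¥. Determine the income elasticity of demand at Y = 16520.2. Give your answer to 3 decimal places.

-1.203

At Y = 16520.2: Q = 192.289.
dQ/dY = -3.6/(2√Y) = -0.0140044 at this income.
η = (dQ/dY)·(Y/Q) = -0.0140044 × (16520.2/192.289) = -1.203.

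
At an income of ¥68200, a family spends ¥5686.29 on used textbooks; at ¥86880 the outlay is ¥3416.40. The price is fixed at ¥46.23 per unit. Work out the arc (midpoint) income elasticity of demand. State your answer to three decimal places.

With a constant price, Q₁ = 5686.29/46.23 = 123.000 and Q₂ = 3416.40/46.23 = 73.900 (equivalently, work directly with expenditure since P cancels).
Midpoint %ΔQ = (3416.40 − 5686.29)/4551.35 = -0.49873; midpoint %ΔI = (86880 − 68200)/77540 = 0.24091.
η = -0.49873 / 0.24091 = -2.070.

-2.070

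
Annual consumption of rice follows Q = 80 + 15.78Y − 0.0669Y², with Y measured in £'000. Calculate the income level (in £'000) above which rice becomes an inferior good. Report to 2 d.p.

dQ/dY = 15.78 − 0.1338Y.
The good is inferior where dQ/dY < 0. Setting dQ/dY = 0 gives Y = 15.78 / 0.1338 = 117.94.

117.94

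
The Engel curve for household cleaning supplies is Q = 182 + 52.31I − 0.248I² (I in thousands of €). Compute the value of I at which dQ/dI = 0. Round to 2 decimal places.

dQ/dI = 52.31 − 0.496I.
The good is inferior where dQ/dI < 0. Setting dQ/dI = 0 gives I = 52.31 / 0.496 = 105.46.

105.46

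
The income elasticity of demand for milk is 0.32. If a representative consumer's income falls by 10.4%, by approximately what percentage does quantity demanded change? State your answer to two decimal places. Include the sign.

%ΔQ ≈ η × %ΔI = 0.32 × (-10.4%) = -3.33%.

-3.33%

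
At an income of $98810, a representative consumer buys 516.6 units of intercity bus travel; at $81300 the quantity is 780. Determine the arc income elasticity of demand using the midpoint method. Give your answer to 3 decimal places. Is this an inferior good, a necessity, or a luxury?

-2.090 (inferior good)

ΔQ = 780 − 516.6 = 263.4; midpoint Q̄ = (516.6 + 780)/2 = 648.3.
ΔI = 81300 − 98810 = -17510; midpoint Ī = (98810 + 81300)/2 = 90055.
η = (ΔQ/Q̄) ÷ (ΔI/Ī) = (263.4/648.3) ÷ (-17510/90055) = -2.090.
η < 0 ⇒ inferior good.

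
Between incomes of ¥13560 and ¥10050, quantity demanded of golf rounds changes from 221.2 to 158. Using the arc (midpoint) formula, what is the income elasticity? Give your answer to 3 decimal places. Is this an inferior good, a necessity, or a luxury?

ΔQ = 158 − 221.2 = -63.2; midpoint Q̄ = (221.2 + 158)/2 = 189.6.
ΔI = 10050 − 13560 = -3510; midpoint Ī = (13560 + 10050)/2 = 11805.
η = (ΔQ/Q̄) ÷ (ΔI/Ī) = (-63.2/189.6) ÷ (-3510/11805) = 1.121.
η > 1 ⇒ luxury.

1.121 (luxury)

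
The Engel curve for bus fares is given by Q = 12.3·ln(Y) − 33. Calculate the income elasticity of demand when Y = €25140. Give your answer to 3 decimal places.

At Y = 25140: Q = 91.626.
dQ/dY = 12.3/Y = 0.00048926 at this income.
η = (dQ/dY)·(Y/Q) = 0.00048926 × (25140/91.626) = 0.134.

0.134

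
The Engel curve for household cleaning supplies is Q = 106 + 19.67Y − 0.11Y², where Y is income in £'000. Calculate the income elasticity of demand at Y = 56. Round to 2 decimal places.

0.48

At Y = 56: Q = 862.5600.
dQ/dY = 19.67 − 0.22Y = 7.35000.
η = (dQ/dY)·(Y/Q) = 7.35000 × (56/862.5600) = 0.48.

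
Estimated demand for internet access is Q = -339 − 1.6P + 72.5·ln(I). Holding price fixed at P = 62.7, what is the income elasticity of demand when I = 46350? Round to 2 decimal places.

0.21

At P = 62.7, I = 46350: Q = 339.618.
Holding P constant, ∂Q/∂I = 72.5/I = 0.00156419.
η_I = (∂Q/∂I)·(I/Q) = 0.00156419 × (46350/339.618) = 0.21.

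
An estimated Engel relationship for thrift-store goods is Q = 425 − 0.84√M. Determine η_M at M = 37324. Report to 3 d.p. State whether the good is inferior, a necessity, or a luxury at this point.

At M = 37324: Q = 262.717.
dQ/dM = -0.84/(2√M) = -0.00217398 at this income.
η = (dQ/dM)·(M/Q) = -0.00217398 × (37324/262.717) = -0.309.
Since η < 0, the good is an inferior good.

-0.309 (inferior good)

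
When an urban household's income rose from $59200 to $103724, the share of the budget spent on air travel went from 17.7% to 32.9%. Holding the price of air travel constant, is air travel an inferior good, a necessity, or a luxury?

luxury

The budget share rises as income rises, so η > 1.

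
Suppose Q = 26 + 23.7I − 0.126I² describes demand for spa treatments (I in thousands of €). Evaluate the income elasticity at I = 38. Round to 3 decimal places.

At I = 38: Q = 744.6560.
dQ/dI = 23.7 − 0.252I = 14.12400.
η = (dQ/dI)·(I/Q) = 14.12400 × (38/744.6560) = 0.721.

0.721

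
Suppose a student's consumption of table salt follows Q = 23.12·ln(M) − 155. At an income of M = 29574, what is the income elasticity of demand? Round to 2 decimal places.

At M = 29574: Q = 83.012.
dQ/dM = 23.12/M = 0.000781768 at this income.
η = (dQ/dM)·(M/Q) = 0.000781768 × (29574/83.012) = 0.28.

0.28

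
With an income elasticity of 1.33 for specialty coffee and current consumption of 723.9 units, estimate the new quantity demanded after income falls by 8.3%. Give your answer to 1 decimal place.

%ΔQ ≈ η × %ΔI = 1.33 × (-8.3%) = -11.039%.
New Q ≈ 723.9 × (1 − 0.11039) = 644.0.

644.0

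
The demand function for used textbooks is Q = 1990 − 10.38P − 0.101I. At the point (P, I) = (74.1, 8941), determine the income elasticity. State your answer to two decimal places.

At P = 74.1, I = 8941: Q = 317.801.
Holding P constant, ∂Q/∂I = −0.101.
η_I = (∂Q/∂I)·(I/Q) = -0.101 × (8941/317.801) = -2.84.

-2.84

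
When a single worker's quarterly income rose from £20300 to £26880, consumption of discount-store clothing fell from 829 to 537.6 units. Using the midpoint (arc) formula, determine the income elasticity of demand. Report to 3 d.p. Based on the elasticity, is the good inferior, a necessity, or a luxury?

ΔQ = 537.6 − 829 = -291.4; midpoint Q̄ = (829 + 537.6)/2 = 683.3.
ΔI = 26880 − 20300 = 6580; midpoint Ī = (20300 + 26880)/2 = 23590.
η = (ΔQ/Q̄) ÷ (ΔI/Ī) = (-291.4/683.3) ÷ (6580/23590) = -1.529.
η < 0 ⇒ inferior good.

-1.529 (inferior good)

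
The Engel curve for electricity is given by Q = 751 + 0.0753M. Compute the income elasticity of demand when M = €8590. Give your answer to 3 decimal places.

At M = 8590: Q = 1397.827.
dQ/dM = 0.0753.
η = (dQ/dM)·(M/Q) = 0.0753 × (8590/1397.827) = 0.463.

0.463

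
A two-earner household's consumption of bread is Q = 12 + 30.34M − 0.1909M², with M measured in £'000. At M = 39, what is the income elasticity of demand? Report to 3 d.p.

0.666

At M = 39: Q = 904.9011.
dQ/dM = 30.34 − 0.3818M = 15.44980.
η = (dQ/dM)·(M/Q) = 15.44980 × (39/904.9011) = 0.666.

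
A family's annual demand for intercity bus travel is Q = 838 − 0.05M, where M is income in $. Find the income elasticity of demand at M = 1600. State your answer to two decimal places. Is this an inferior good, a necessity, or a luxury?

At M = 1600: Q = 758.000.
dQ/dM = −0.05.
η = (dQ/dM)·(M/Q) = -0.05 × (1600/758.000) = -0.11.
Since η < 0, the good is an inferior good.

-0.11 (inferior good)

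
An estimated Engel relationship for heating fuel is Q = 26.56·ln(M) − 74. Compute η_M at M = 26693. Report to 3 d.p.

0.135

At M = 26693: Q = 196.704.
dQ/dM = 26.56/M = 0.000995017 at this income.
η = (dQ/dM)·(M/Q) = 0.000995017 × (26693/196.704) = 0.135.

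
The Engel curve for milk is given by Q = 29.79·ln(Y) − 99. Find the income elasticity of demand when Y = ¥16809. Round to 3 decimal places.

0.156

At Y = 16809: Q = 190.847.
dQ/dY = 29.79/Y = 0.00177226 at this income.
η = (dQ/dY)·(Y/Q) = 0.00177226 × (16809/190.847) = 0.156.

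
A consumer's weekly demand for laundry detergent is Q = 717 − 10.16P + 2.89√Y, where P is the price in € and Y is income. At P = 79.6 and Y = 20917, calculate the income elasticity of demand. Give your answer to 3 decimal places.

At P = 79.6, Y = 20917: Q = 326.236.
Holding P constant, ∂Q/∂Y = 2.89/(2√Y) = 0.00999121.
η_Y = (∂Q/∂Y)·(Y/Q) = 0.00999121 × (20917/326.236) = 0.641.

0.641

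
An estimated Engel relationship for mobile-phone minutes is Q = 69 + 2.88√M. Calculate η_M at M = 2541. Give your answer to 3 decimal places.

0.339

At M = 2541: Q = 214.176.
dQ/dM = 2.88/(2√M) = 0.0285667 at this income.
η = (dQ/dM)·(M/Q) = 0.0285667 × (2541/214.176) = 0.339.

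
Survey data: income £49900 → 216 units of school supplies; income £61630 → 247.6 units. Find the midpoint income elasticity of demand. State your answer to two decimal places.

0.65

ΔQ = 247.6 − 216 = 31.6; midpoint Q̄ = (216 + 247.6)/2 = 231.8.
ΔI = 61630 − 49900 = 11730; midpoint Ī = (49900 + 61630)/2 = 55765.
η = (ΔQ/Q̄) ÷ (ΔI/Ī) = (31.6/231.8) ÷ (11730/55765) = 0.65.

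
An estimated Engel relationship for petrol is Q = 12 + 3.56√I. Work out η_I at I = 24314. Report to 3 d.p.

At I = 24314: Q = 567.109.
dQ/dI = 3.56/(2√I) = 0.0114154 at this income.
η = (dQ/dI)·(I/Q) = 0.0114154 × (24314/567.109) = 0.489.

0.489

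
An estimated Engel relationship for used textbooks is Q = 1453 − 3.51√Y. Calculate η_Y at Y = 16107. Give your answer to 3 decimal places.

At Y = 16107: Q = 1007.534.
dQ/dY = -3.51/(2√Y) = -0.0138283 at this income.
η = (dQ/dY)·(Y/Q) = -0.0138283 × (16107/1007.534) = -0.221.

-0.221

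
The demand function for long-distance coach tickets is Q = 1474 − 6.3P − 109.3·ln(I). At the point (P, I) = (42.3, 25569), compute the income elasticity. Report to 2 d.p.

-1.11

At P = 42.3, I = 25569: Q = 98.209.
Holding P constant, ∂Q/∂I = -109.3/I = -0.00427471.
η_I = (∂Q/∂I)·(I/Q) = -0.00427471 × (25569/98.209) = -1.11.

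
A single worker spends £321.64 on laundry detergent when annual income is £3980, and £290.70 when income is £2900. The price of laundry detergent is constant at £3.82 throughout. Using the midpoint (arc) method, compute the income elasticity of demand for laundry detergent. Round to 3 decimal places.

With a constant price, Q₁ = 321.64/3.82 = 84.199 and Q₂ = 290.70/3.82 = 76.099 (equivalently, work directly with expenditure since P cancels).
Midpoint %ΔQ = (290.70 − 321.64)/306.17 = -0.10105; midpoint %ΔI = (2900 − 3980)/3440 = -0.31395.
η = -0.10105 / -0.31395 = 0.322.

0.322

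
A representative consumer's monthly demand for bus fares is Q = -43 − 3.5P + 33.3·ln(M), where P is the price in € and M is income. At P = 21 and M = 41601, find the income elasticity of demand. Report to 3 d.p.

0.140

At P = 21, M = 41601: Q = 237.675.
Holding P constant, ∂Q/∂M = 33.3/M = 0.000800462.
η_M = (∂Q/∂M)·(M/Q) = 0.000800462 × (41601/237.675) = 0.140.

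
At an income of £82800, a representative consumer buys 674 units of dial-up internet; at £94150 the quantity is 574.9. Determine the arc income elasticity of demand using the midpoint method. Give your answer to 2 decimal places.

ΔQ = 574.9 − 674 = -99.1; midpoint Q̄ = (674 + 574.9)/2 = 624.45.
ΔI = 94150 − 82800 = 11350; midpoint Ī = (82800 + 94150)/2 = 88475.
η = (ΔQ/Q̄) ÷ (ΔI/Ī) = (-99.1/624.45) ÷ (11350/88475) = -1.24.

-1.24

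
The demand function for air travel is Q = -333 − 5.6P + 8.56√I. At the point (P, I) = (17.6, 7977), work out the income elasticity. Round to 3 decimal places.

At P = 17.6, I = 7977: Q = 332.968.
Holding P constant, ∂Q/∂I = 8.56/(2√I) = 0.0479208.
η_I = (∂Q/∂I)·(I/Q) = 0.0479208 × (7977/332.968) = 1.148.

1.148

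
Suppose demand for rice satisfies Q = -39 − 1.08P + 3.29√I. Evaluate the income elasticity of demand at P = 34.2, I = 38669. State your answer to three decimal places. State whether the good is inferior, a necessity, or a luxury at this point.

At P = 34.2, I = 38669: Q = 571.024.
Holding P constant, ∂Q/∂I = 3.29/(2√I) = 0.00836536.
η_I = (∂Q/∂I)·(I/Q) = 0.00836536 × (38669/571.024) = 0.566.
Since 0 < η < 1, this is a necessity.

0.566 (necessity)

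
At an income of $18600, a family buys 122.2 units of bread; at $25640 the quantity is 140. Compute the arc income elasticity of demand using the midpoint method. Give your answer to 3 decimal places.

0.427

ΔQ = 140 − 122.2 = 17.8; midpoint Q̄ = (122.2 + 140)/2 = 131.1.
ΔI = 25640 − 18600 = 7040; midpoint Ī = (18600 + 25640)/2 = 22120.
η = (ΔQ/Q̄) ÷ (ΔI/Ī) = (17.8/131.1) ÷ (7040/22120) = 0.427.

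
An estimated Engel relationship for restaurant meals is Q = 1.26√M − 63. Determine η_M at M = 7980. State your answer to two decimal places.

1.14

At M = 7980: Q = 49.557.
dQ/dM = 1.26/(2√M) = 0.00705244 at this income.
η = (dQ/dM)·(M/Q) = 0.00705244 × (7980/49.557) = 1.14.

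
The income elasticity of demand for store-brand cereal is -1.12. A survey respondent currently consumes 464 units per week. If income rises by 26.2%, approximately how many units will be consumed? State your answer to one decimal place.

327.8

%ΔQ ≈ η × %ΔI = -1.12 × 26.2% = -29.344%.
New Q ≈ 464 × (1 − 0.29344) = 327.8.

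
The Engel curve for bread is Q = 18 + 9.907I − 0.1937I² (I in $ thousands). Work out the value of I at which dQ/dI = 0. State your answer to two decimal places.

25.57

dQ/dI = 9.907 − 0.3874I.
The good is inferior where dQ/dI < 0. Setting dQ/dI = 0 gives I = 9.907 / 0.3874 = 25.57.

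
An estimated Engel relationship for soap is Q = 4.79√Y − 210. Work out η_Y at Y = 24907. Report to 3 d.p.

At Y = 24907: Q = 545.955.
dQ/dY = 4.79/(2√Y) = 0.0151756 at this income.
η = (dQ/dY)·(Y/Q) = 0.0151756 × (24907/545.955) = 0.692.

0.692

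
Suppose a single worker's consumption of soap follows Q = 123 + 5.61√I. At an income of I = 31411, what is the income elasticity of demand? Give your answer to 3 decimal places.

At I = 31411: Q = 1117.269.
dQ/dI = 5.61/(2√I) = 0.0158268 at this income.
η = (dQ/dI)·(I/Q) = 0.0158268 × (31411/1117.269) = 0.445.

0.445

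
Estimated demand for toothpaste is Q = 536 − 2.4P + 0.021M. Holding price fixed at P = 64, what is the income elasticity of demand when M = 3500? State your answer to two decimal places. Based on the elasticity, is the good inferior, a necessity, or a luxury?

0.16 (necessity)

At P = 64, M = 3500: Q = 455.900.
Holding P constant, ∂Q/∂M = 0.021.
η_M = (∂Q/∂M)·(M/Q) = 0.021 × (3500/455.900) = 0.16.
Since 0 < η < 1, this is a necessity.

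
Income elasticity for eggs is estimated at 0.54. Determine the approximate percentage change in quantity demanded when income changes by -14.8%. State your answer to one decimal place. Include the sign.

%ΔQ ≈ η × %ΔI = 0.54 × (-14.8%) = -8.0%.

-8.0%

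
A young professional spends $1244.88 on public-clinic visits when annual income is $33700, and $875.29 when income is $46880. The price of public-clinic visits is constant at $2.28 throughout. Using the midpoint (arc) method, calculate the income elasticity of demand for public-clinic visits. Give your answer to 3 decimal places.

With a constant price, Q₁ = 1244.88/2.28 = 546.000 and Q₂ = 875.29/2.28 = 383.899 (equivalently, work directly with expenditure since P cancels).
Midpoint %ΔQ = (875.29 − 1244.88)/1060.09 = -0.34864; midpoint %ΔI = (46880 − 33700)/40290 = 0.32713.
η = -0.34864 / 0.32713 = -1.066.

-1.066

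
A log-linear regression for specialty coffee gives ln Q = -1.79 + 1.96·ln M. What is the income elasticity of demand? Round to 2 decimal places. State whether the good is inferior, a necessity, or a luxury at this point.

In a log-linear demand, the coefficient on ln M is the income elasticity.
So η = 1.96.
η > 1 ⇒ luxury.

1.96 (luxury)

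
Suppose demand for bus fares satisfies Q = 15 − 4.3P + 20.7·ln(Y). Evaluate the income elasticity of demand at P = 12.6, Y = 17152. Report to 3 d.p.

At P = 12.6, Y = 17152: Q = 162.642.
Holding P constant, ∂Q/∂Y = 20.7/Y = 0.00120686.
η_Y = (∂Q/∂Y)·(Y/Q) = 0.00120686 × (17152/162.642) = 0.127.

0.127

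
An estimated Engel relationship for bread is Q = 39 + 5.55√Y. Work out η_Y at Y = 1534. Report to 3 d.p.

0.424

At Y = 1534: Q = 256.373.
dQ/dY = 5.55/(2√Y) = 0.0708517 at this income.
η = (dQ/dY)·(Y/Q) = 0.0708517 × (1534/256.373) = 0.424.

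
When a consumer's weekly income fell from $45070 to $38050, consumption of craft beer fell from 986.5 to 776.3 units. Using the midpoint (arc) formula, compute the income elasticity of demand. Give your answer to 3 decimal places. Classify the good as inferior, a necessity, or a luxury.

ΔQ = 776.3 − 986.5 = -210.2; midpoint Q̄ = (986.5 + 776.3)/2 = 881.4.
ΔI = 38050 − 45070 = -7020; midpoint Ī = (45070 + 38050)/2 = 41560.
η = (ΔQ/Q̄) ÷ (ΔI/Ī) = (-210.2/881.4) ÷ (-7020/41560) = 1.412.
η > 1 ⇒ luxury.

1.412 (luxury)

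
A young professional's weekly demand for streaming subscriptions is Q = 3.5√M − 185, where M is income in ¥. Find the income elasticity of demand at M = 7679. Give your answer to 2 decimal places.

1.26

At M = 7679: Q = 121.705.
dQ/dM = 3.5/(2√M) = 0.0199704 at this income.
η = (dQ/dM)·(M/Q) = 0.0199704 × (7679/121.705) = 1.26.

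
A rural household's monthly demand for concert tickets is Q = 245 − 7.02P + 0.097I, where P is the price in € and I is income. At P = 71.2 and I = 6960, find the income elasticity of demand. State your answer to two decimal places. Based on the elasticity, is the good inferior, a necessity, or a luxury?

1.61 (luxury)

At P = 71.2, I = 6960: Q = 420.296.
Holding P constant, ∂Q/∂I = 0.097.
η_I = (∂Q/∂I)·(I/Q) = 0.097 × (6960/420.296) = 1.61.
Since η > 1, this is a luxury.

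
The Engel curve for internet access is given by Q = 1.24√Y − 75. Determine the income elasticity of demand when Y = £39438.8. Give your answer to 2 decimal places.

At Y = 39438.8: Q = 171.254.
dQ/dY = 1.24/(2√Y) = 0.00312198 at this income.
η = (dQ/dY)·(Y/Q) = 0.00312198 × (39438.8/171.254) = 0.72.

0.72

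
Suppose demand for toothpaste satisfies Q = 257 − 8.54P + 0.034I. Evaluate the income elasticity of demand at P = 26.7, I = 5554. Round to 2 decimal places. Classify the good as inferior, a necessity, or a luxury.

At P = 26.7, I = 5554: Q = 217.818.
Holding P constant, ∂Q/∂I = 0.034.
η_I = (∂Q/∂I)·(I/Q) = 0.034 × (5554/217.818) = 0.87.
Since 0 < η < 1, this is a necessity.

0.87 (necessity)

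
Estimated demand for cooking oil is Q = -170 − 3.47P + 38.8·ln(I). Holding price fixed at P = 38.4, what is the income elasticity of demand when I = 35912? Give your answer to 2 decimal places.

At P = 38.4, I = 35912: Q = 103.718.
Holding P constant, ∂Q/∂I = 38.8/I = 0.00108042.
η_I = (∂Q/∂I)·(I/Q) = 0.00108042 × (35912/103.718) = 0.37.

0.37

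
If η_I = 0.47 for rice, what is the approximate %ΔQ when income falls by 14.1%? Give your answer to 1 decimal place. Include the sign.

%ΔQ ≈ η × %ΔI = 0.47 × (-14.1%) = -6.6%.

-6.6%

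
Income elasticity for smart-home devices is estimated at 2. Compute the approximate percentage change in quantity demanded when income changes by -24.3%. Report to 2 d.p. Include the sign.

%ΔQ ≈ η × %ΔI = 2 × (-24.3%) = -48.60%.

-48.60%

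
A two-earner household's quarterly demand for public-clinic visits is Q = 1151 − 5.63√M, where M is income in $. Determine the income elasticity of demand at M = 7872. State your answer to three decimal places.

-0.383

At M = 7872: Q = 651.482.
dQ/dM = -5.63/(2√M) = -0.0317275 at this income.
η = (dQ/dM)·(M/Q) = -0.0317275 × (7872/651.482) = -0.383.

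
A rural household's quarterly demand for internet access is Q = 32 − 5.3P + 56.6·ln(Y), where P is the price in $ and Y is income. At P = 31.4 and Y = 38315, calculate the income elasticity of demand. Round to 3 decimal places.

At P = 31.4, Y = 38315: Q = 462.914.
Holding P constant, ∂Q/∂Y = 56.6/Y = 0.00147723.
η_Y = (∂Q/∂Y)·(Y/Q) = 0.00147723 × (38315/462.914) = 0.122.

0.122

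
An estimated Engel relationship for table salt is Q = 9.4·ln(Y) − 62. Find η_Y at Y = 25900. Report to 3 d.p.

0.280

At Y = 25900: Q = 33.523.
dQ/dY = 9.4/Y = 0.000362934 at this income.
η = (dQ/dY)·(Y/Q) = 0.000362934 × (25900/33.523) = 0.280.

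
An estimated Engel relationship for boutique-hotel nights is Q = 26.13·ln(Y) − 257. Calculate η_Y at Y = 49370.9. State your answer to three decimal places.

At Y = 49370.9: Q = 25.390.
dQ/dY = 26.13/Y = 0.000529259 at this income.
η = (dQ/dY)·(Y/Q) = 0.000529259 × (49370.9/25.390) = 1.029.

1.029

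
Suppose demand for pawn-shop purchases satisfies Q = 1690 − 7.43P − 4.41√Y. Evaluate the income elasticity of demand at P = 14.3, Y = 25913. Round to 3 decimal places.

-0.406

At P = 14.3, Y = 25913: Q = 873.851.
Holding P constant, ∂Q/∂Y = -4.41/(2√Y) = -0.0136978.
η_Y = (∂Q/∂Y)·(Y/Q) = -0.0136978 × (25913/873.851) = -0.406.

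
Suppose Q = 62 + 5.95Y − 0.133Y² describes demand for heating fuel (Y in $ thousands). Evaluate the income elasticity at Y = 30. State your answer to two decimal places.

At Y = 30: Q = 120.8000.
dQ/dY = 5.95 − 0.266Y = -2.03000.
η = (dQ/dY)·(Y/Q) = -2.03000 × (30/120.8000) = -0.50.

-0.50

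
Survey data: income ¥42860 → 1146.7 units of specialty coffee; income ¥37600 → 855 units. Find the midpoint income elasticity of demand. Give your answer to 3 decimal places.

2.229

ΔQ = 855 − 1146.7 = -291.7; midpoint Q̄ = (1146.7 + 855)/2 = 1000.85.
ΔI = 37600 − 42860 = -5260; midpoint Ī = (42860 + 37600)/2 = 40230.
η = (ΔQ/Q̄) ÷ (ΔI/Ī) = (-291.7/1000.85) ÷ (-5260/40230) = 2.229.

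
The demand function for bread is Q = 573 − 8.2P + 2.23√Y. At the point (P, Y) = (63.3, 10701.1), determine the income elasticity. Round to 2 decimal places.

At P = 63.3, Y = 10701.1: Q = 284.625.
Holding P constant, ∂Q/∂Y = 2.23/(2√Y) = 0.0107786.
η_Y = (∂Q/∂Y)·(Y/Q) = 0.0107786 × (10701.1/284.625) = 0.41.

0.41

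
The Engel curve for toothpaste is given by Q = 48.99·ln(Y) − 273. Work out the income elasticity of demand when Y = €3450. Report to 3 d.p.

At Y = 3450: Q = 126.079.
dQ/dY = 48.99/Y = 0.0142 at this income.
η = (dQ/dY)·(Y/Q) = 0.0142 × (3450/126.079) = 0.389.

0.389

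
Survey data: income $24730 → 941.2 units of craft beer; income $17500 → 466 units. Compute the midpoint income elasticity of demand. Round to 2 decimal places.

1.97

ΔQ = 466 − 941.2 = -475.2; midpoint Q̄ = (941.2 + 466)/2 = 703.6.
ΔI = 17500 − 24730 = -7230; midpoint Ī = (24730 + 17500)/2 = 21115.
η = (ΔQ/Q̄) ÷ (ΔI/Ī) = (-475.2/703.6) ÷ (-7230/21115) = 1.97.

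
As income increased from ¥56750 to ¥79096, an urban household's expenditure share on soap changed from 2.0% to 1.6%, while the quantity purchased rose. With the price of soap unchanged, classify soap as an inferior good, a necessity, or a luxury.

Quantity rises but the budget share falls as income rises, so 0 < η < 1.

necessity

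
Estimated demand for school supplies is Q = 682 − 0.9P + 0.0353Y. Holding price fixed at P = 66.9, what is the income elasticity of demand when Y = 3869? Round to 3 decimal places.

0.180

At P = 66.9, Y = 3869: Q = 758.366.
Holding P constant, ∂Q/∂Y = 0.0353.
η_Y = (∂Q/∂Y)·(Y/Q) = 0.0353 × (3869/758.366) = 0.180.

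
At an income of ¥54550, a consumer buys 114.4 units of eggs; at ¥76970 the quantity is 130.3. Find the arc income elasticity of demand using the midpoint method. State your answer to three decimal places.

0.381

ΔQ = 130.3 − 114.4 = 15.9; midpoint Q̄ = (114.4 + 130.3)/2 = 122.35.
ΔI = 76970 − 54550 = 22420; midpoint Ī = (54550 + 76970)/2 = 65760.
η = (ΔQ/Q̄) ÷ (ΔI/Ī) = (15.9/122.35) ÷ (22420/65760) = 0.381.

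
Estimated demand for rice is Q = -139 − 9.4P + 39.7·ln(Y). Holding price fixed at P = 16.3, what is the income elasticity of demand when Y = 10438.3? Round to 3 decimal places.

0.528

At P = 16.3, Y = 10438.3: Q = 75.134.
Holding P constant, ∂Q/∂Y = 39.7/Y = 0.0038033.
η_Y = (∂Q/∂Y)·(Y/Q) = 0.0038033 × (10438.3/75.134) = 0.528.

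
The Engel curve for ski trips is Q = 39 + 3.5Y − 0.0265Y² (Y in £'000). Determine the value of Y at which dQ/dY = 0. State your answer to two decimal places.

66.04

dQ/dY = 3.5 − 0.053Y.
The good is inferior where dQ/dY < 0. Setting dQ/dY = 0 gives Y = 3.5 / 0.053 = 66.04.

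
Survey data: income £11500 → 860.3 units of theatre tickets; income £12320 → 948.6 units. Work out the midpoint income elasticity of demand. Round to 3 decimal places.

1.418

ΔQ = 948.6 − 860.3 = 88.3; midpoint Q̄ = (860.3 + 948.6)/2 = 904.45.
ΔI = 12320 − 11500 = 820; midpoint Ī = (11500 + 12320)/2 = 11910.
η = (ΔQ/Q̄) ÷ (ΔI/Ī) = (88.3/904.45) ÷ (820/11910) = 1.418.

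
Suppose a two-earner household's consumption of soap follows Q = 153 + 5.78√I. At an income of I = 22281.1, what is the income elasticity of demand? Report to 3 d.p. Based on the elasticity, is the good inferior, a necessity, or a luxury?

0.425 (necessity)

At I = 22281.1: Q = 1015.772.
dQ/dI = 5.78/(2√I) = 0.0193611 at this income.
η = (dQ/dI)·(I/Q) = 0.0193611 × (22281.1/1015.772) = 0.425.
Since 0 < η < 1, the good is a necessity.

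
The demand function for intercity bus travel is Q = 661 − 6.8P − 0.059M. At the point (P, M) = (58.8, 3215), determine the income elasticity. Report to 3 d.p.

At P = 58.8, M = 3215: Q = 71.475.
Holding P constant, ∂Q/∂M = −0.059.
η_M = (∂Q/∂M)·(M/Q) = -0.059 × (3215/71.475) = -2.654.

-2.654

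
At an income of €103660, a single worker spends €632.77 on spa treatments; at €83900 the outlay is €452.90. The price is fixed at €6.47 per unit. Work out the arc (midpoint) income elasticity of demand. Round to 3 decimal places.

1.573

With a constant price, Q₁ = 632.77/6.47 = 97.801 and Q₂ = 452.90/6.47 = 70.000 (equivalently, work directly with expenditure since P cancels).
Midpoint %ΔQ = (452.90 − 632.77)/542.84 = -0.33135; midpoint %ΔI = (83900 − 103660)/93780 = -0.21071.
η = -0.33135 / -0.21071 = 1.573.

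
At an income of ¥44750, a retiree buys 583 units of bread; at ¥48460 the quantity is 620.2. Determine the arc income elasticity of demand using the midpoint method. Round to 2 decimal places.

ΔQ = 620.2 − 583 = 37.2; midpoint Q̄ = (583 + 620.2)/2 = 601.6.
ΔI = 48460 − 44750 = 3710; midpoint Ī = (44750 + 48460)/2 = 46605.
η = (ΔQ/Q̄) ÷ (ΔI/Ī) = (37.2/601.6) ÷ (3710/46605) = 0.78.

0.78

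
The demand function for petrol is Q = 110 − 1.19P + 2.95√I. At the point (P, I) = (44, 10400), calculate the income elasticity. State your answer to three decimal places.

At P = 44, I = 10400: Q = 358.482.
Holding P constant, ∂Q/∂I = 2.95/(2√I) = 0.0144636.
η_I = (∂Q/∂I)·(I/Q) = 0.0144636 × (10400/358.482) = 0.420.

0.420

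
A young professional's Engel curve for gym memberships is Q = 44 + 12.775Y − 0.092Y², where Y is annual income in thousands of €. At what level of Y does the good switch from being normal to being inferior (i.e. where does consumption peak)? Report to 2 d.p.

69.43

dQ/dY = 12.775 − 0.184Y.
The good is inferior where dQ/dY < 0. Setting dQ/dY = 0 gives Y = 12.775 / 0.184 = 69.43.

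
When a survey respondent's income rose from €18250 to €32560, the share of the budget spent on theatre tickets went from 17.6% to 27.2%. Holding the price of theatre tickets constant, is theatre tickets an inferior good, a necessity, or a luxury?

The budget share rises as income rises, so η > 1.

luxury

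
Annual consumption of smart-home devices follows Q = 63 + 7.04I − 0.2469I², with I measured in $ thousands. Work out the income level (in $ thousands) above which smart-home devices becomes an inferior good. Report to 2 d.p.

14.26

dQ/dI = 7.04 − 0.4938I.
The good is inferior where dQ/dI < 0. Setting dQ/dI = 0 gives I = 7.04 / 0.4938 = 14.26.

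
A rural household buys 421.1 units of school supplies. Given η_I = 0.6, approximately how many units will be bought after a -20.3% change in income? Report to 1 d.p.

369.8

%ΔQ ≈ η × %ΔI = 0.6 × (-20.3%) = -12.18%.
New Q ≈ 421.1 × (1 − 0.1218) = 369.8.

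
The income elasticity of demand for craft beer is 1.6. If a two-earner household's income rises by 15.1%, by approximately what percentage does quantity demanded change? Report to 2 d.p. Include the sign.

%ΔQ ≈ η × %ΔI = 1.6 × 15.1% = 24.16%.

24.16%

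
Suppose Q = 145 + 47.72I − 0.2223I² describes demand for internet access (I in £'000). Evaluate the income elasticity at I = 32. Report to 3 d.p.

0.742

At I = 32: Q = 1444.4048.
dQ/dI = 47.72 − 0.4446I = 33.49280.
η = (dQ/dI)·(I/Q) = 33.49280 × (32/1444.4048) = 0.742.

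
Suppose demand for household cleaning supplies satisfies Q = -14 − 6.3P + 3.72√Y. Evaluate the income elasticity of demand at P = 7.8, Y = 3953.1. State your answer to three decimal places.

At P = 7.8, Y = 3953.1: Q = 170.750.
Holding P constant, ∂Q/∂Y = 3.72/(2√Y) = 0.0295831.
η_Y = (∂Q/∂Y)·(Y/Q) = 0.0295831 × (3953.1/170.750) = 0.685.

0.685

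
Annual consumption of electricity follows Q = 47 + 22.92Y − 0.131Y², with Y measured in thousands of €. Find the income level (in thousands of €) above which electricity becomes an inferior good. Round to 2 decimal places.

dQ/dY = 22.92 − 0.262Y.
The good is inferior where dQ/dY < 0. Setting dQ/dY = 0 gives Y = 22.92 / 0.262 = 87.48.

87.48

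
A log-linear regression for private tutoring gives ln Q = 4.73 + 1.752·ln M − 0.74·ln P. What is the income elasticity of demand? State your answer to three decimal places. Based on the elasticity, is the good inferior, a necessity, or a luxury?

In a log-linear demand, the coefficient on ln M is the income elasticity.
So η = 1.752.
η > 1 ⇒ luxury.

1.752 (luxury)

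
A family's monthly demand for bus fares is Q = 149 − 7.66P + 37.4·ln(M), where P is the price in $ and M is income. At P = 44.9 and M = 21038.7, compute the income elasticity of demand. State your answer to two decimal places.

At P = 44.9, M = 21038.7: Q = 177.350.
Holding P constant, ∂Q/∂M = 37.4/M = 0.00177768.
η_M = (∂Q/∂M)·(M/Q) = 0.00177768 × (21038.7/177.350) = 0.21.

0.21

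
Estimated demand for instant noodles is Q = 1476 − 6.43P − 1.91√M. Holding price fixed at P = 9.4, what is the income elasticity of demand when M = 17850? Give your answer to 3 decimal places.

-0.110

At P = 9.4, M = 17850: Q = 1160.375.
Holding P constant, ∂Q/∂M = -1.91/(2√M) = -0.007148.
η_M = (∂Q/∂M)·(M/Q) = -0.007148 × (17850/1160.375) = -0.110.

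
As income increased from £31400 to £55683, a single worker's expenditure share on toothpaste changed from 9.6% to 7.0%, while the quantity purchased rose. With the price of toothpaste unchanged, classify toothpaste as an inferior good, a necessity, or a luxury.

Quantity rises but the budget share falls as income rises, so 0 < η < 1.

necessity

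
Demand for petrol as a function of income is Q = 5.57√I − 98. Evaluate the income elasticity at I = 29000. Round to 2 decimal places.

0.56

At I = 29000: Q = 850.537.
dQ/dI = 5.57/(2√I) = 0.0163541 at this income.
η = (dQ/dI)·(I/Q) = 0.0163541 × (29000/850.537) = 0.56.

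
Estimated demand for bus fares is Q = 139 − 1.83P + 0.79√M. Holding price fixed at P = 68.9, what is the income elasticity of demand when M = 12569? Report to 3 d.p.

At P = 68.9, M = 12569: Q = 101.481.
Holding P constant, ∂Q/∂M = 0.79/(2√M) = 0.00352328.
η_M = (∂Q/∂M)·(M/Q) = 0.00352328 × (12569/101.481) = 0.436.

0.436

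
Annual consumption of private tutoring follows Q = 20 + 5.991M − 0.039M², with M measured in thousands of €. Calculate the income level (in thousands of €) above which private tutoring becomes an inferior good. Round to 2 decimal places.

76.81

dQ/dM = 5.991 − 0.078M.
The good is inferior where dQ/dM < 0. Setting dQ/dM = 0 gives M = 5.991 / 0.078 = 76.81.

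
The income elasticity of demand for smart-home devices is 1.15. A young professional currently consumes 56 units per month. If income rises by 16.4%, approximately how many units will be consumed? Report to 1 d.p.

66.6

%ΔQ ≈ η × %ΔI = 1.15 × 16.4% = 18.86%.
New Q ≈ 56 × (1 + 0.1886) = 66.6.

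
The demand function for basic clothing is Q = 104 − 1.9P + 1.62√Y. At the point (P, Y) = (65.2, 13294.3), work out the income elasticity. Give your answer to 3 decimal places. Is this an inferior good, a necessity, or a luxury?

0.560 (necessity)

At P = 65.2, Y = 13294.3: Q = 166.907.
Holding P constant, ∂Q/∂Y = 1.62/(2√Y) = 0.0070251.
η_Y = (∂Q/∂Y)·(Y/Q) = 0.0070251 × (13294.3/166.907) = 0.560.
Since 0 < η < 1, this is a necessity.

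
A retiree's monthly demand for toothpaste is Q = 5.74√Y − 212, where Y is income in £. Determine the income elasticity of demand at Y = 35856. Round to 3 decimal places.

At Y = 35856: Q = 874.908.
dQ/dY = 5.74/(2√Y) = 0.0151566 at this income.
η = (dQ/dY)·(Y/Q) = 0.0151566 × (35856/874.908) = 0.621.

0.621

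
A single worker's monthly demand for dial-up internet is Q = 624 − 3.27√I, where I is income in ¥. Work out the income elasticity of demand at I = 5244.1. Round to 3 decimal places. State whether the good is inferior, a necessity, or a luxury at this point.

At I = 5244.1: Q = 387.199.
dQ/dI = -3.27/(2√I) = -0.0225778 at this income.
η = (dQ/dI)·(I/Q) = -0.0225778 × (5244.1/387.199) = -0.306.
Since η < 0, the good is an inferior good.

-0.306 (inferior good)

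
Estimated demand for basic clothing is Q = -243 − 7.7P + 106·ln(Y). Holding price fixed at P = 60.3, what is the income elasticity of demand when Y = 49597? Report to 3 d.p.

0.242

At P = 60.3, Y = 49597: Q = 438.729.
Holding P constant, ∂Q/∂Y = 106/Y = 0.00213723.
η_Y = (∂Q/∂Y)·(Y/Q) = 0.00213723 × (49597/438.729) = 0.242.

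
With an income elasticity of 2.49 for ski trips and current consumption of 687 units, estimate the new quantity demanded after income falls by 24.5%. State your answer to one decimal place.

%ΔQ ≈ η × %ΔI = 2.49 × (-24.5%) = -61.005%.
New Q ≈ 687 × (1 − 0.61005) = 267.9.

267.9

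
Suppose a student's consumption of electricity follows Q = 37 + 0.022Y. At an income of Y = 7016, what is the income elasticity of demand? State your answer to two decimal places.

0.81

At Y = 7016: Q = 191.352.
dQ/dY = 0.022.
η = (dQ/dY)·(Y/Q) = 0.022 × (7016/191.352) = 0.81.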